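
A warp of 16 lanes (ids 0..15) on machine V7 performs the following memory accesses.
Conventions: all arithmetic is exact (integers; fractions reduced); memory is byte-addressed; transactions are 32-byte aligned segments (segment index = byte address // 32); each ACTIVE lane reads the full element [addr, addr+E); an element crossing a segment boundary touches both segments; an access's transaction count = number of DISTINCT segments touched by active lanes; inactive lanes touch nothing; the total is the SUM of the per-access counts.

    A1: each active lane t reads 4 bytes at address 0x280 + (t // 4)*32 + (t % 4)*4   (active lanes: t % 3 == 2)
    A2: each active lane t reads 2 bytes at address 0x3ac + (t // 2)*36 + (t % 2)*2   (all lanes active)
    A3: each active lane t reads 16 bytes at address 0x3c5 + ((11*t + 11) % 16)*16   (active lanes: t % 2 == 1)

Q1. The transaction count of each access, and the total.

A1: 4 transactions
A2: 8 transactions
A3: 8 transactions

Answer: 4,8,8; total 20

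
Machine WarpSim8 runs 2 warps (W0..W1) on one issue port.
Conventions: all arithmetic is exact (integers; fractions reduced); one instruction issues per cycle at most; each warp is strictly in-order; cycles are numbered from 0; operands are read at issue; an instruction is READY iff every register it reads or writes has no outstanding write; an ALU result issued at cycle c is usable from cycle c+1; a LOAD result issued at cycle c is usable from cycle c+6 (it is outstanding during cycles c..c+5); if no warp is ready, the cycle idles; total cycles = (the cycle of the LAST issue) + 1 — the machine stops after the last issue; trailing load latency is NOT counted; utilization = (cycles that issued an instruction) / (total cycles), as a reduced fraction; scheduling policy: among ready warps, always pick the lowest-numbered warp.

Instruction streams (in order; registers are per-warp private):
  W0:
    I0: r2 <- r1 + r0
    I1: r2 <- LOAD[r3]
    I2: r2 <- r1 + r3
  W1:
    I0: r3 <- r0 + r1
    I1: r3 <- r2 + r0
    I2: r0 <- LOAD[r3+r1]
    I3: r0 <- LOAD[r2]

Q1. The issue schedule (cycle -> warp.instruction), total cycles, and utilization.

cycle 0: W0.I0
cycle 1: W0.I1
cycle 2: W1.I0
cycle 3: W1.I1
cycle 4: W1.I2
cycle 5: idle
cycle 6: idle
cycle 7: W0.I2
cycle 8: idle
cycle 9: idle
cycle 10: W1.I3

Answer: 11 cycles, utilization 7/11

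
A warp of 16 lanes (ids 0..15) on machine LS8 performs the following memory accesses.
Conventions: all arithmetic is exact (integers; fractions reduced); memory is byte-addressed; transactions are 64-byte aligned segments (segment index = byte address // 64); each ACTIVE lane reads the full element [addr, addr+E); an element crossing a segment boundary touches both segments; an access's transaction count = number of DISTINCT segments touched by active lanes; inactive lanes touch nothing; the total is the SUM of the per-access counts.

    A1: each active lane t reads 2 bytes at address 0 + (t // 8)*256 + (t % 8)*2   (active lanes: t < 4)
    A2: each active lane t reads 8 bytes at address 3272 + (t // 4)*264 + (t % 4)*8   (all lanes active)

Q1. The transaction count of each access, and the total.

A1: 1 transaction
A2: 4 transactions

Answer: 1,4; total 5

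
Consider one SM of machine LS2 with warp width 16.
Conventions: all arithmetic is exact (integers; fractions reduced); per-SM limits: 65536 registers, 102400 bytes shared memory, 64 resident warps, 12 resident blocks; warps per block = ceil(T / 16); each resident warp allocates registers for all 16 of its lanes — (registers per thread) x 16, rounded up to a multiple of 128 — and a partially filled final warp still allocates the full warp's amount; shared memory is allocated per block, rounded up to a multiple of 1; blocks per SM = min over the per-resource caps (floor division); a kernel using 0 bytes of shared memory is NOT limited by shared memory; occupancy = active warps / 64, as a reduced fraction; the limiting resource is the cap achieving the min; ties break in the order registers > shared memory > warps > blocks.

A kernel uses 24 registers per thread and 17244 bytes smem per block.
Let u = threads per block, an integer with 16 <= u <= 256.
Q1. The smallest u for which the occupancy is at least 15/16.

Answer: u = 177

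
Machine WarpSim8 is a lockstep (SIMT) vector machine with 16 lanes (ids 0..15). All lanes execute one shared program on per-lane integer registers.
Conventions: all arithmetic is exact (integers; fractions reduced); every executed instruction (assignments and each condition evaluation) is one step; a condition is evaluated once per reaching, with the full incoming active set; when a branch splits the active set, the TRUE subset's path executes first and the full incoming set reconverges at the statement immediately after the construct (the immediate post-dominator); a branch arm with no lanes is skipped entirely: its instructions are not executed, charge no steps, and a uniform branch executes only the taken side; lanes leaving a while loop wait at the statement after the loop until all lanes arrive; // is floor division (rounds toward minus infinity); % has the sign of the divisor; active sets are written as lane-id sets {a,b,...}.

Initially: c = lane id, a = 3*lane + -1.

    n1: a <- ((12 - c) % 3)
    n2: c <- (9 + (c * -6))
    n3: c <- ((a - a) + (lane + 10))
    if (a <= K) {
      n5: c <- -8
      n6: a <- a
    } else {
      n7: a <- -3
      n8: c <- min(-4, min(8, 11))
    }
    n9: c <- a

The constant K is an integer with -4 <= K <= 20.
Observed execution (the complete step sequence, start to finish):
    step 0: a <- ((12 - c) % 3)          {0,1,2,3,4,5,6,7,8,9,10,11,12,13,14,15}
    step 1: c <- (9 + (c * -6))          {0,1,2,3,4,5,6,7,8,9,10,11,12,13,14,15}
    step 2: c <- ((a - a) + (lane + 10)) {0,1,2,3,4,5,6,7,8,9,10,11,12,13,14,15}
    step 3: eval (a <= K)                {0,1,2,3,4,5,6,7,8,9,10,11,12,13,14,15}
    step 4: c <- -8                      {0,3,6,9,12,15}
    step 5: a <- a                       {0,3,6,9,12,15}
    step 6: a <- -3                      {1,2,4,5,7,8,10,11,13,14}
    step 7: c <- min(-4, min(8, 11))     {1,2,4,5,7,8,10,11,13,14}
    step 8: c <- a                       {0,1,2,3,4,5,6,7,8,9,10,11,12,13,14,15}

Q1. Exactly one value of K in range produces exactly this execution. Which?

Answer: K = 0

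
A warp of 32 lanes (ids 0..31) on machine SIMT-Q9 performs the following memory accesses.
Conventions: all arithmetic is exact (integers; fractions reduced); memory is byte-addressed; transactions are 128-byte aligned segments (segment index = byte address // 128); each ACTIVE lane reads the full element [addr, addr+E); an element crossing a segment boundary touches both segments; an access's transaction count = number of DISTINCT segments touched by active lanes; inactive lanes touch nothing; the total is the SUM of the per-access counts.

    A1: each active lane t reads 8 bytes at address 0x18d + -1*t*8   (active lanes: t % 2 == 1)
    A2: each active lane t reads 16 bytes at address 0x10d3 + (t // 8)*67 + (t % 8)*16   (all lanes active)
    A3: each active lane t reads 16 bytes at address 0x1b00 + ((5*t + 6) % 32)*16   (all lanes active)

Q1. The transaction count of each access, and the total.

A1: 3 transactions
A2: 4 transactions
A3: 4 transactions

Answer: 3,4,4; total 11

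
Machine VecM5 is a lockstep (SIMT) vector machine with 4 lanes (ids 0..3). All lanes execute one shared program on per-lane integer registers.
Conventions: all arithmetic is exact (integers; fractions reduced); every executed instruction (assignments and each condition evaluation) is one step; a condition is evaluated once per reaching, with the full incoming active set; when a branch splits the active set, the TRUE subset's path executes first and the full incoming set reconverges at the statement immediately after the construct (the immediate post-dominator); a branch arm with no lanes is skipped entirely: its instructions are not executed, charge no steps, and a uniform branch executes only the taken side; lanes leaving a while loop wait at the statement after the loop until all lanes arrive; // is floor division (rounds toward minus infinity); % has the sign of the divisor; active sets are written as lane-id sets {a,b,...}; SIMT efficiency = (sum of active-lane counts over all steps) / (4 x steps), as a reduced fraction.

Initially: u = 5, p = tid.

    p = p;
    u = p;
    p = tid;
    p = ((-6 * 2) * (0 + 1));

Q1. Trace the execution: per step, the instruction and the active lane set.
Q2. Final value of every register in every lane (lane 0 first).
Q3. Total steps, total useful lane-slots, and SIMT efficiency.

step 0: p <- p                       {0,1,2,3}
step 1: u <- p                       {0,1,2,3}
step 2: p <- tid                     {0,1,2,3}
step 3: p <- ((-6 * 2) * (0 + 1))    {0,1,2,3}

Answer: 4 steps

u: 0,1,2,3
p: -12,-12,-12,-12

steps = 4; useful = 16; efficiency = 16/16 = 1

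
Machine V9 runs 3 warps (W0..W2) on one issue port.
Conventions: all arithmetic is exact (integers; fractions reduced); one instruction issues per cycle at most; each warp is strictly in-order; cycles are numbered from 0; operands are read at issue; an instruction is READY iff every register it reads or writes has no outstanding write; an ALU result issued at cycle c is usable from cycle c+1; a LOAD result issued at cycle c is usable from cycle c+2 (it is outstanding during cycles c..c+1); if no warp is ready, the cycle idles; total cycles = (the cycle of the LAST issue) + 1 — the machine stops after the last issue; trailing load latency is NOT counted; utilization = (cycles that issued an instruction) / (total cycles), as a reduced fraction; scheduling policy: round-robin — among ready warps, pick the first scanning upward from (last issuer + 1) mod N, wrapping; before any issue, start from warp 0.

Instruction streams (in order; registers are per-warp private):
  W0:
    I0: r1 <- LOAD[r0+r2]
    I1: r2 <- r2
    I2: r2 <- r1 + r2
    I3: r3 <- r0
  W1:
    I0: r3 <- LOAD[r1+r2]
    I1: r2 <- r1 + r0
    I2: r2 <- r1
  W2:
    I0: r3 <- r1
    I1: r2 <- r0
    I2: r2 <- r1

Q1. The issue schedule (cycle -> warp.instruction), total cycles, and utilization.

cycle 0: W0.I0
cycle 1: W1.I0
cycle 2: W2.I0
cycle 3: W0.I1
cycle 4: W1.I1
cycle 5: W2.I1
cycle 6: W0.I2
cycle 7: W1.I2
cycle 8: W2.I2
cycle 9: W0.I3

Answer: 10 cycles, utilization 1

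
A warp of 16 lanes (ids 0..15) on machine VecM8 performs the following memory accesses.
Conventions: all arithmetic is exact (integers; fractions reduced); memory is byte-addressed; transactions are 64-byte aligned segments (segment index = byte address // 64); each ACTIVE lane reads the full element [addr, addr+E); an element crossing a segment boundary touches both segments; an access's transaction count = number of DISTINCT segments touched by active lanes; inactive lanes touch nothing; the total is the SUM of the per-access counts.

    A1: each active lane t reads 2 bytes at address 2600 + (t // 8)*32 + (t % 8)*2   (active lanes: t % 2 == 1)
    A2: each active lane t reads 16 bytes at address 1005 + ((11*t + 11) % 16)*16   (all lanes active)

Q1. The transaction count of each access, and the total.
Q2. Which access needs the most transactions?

A1: 2 transactions
A2: 5 transactions

Answer: 2,5; total 7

Answer: A2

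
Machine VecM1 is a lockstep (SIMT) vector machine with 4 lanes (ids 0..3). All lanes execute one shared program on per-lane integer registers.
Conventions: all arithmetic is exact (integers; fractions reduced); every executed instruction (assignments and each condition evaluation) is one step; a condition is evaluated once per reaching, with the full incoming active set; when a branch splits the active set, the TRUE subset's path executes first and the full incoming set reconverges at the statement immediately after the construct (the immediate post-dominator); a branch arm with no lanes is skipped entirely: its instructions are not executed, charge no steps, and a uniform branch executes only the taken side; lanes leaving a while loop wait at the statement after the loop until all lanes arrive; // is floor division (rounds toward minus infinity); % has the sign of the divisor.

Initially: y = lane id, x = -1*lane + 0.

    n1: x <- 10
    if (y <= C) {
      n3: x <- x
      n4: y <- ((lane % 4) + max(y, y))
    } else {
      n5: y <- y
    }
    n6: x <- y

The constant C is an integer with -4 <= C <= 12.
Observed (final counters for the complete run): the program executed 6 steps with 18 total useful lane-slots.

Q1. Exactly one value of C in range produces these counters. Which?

Answer: C = 1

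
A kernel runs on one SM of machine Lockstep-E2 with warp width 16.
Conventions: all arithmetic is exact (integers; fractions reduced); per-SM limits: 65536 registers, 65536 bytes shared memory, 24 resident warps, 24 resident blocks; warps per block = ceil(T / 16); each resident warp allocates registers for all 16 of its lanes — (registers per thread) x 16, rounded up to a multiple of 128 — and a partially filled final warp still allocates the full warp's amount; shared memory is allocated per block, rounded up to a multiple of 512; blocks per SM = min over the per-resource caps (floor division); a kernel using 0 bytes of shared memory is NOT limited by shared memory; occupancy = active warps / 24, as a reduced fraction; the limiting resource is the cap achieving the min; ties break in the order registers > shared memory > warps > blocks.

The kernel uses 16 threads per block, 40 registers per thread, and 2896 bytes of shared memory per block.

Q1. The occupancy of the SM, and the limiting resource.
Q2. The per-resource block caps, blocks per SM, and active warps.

Answer: occupancy 7/8, limited by shared memory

registers: 102 blocks
shared memory: 21 blocks
warps: 24 blocks
blocks: 24 blocks

Answer: 21 blocks, 21 active warps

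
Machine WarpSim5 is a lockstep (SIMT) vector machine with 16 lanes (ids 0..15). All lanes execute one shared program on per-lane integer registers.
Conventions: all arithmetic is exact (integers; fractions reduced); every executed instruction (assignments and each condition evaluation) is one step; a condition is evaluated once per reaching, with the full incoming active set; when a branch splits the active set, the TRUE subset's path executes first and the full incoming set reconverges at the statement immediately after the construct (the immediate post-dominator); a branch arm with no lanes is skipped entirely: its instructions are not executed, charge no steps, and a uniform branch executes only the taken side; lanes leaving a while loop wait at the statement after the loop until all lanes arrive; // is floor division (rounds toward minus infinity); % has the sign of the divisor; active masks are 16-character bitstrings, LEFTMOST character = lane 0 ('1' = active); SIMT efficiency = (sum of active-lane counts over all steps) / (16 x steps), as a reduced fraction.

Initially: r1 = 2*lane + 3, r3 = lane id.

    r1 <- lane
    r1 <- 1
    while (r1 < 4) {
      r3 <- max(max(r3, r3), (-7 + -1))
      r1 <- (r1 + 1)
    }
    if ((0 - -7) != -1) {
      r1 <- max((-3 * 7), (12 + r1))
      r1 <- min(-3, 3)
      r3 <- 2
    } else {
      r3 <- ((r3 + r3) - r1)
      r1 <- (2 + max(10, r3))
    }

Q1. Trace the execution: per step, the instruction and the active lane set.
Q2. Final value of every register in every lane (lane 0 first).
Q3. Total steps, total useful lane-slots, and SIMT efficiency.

step 0: r1 <- lane                   1111111111111111
step 1: r1 <- 1                      1111111111111111
step 2: eval (r1 < 4)                1111111111111111
step 3: r3 <- max(max(r3, r3), (-7 + -1)) 1111111111111111
step 4: r1 <- (r1 + 1)               1111111111111111
step 5: eval (r1 < 4)                1111111111111111
step 6: r3 <- max(max(r3, r3), (-7 + -1)) 1111111111111111
step 7: r1 <- (r1 + 1)               1111111111111111
step 8: eval (r1 < 4)                1111111111111111
step 9: r3 <- max(max(r3, r3), (-7 + -1)) 1111111111111111
step 10: r1 <- (r1 + 1)               1111111111111111
step 11: eval (r1 < 4)                1111111111111111
step 12: eval ((0 - -7) != -1)        1111111111111111
step 13: r1 <- max((-3 * 7), (12 + r1)) 1111111111111111
step 14: r1 <- min(-3, 3)             1111111111111111
step 15: r3 <- 2                      1111111111111111

Answer: 16 steps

r1: -3,-3,-3,-3,-3,-3,-3,-3,-3,-3,-3,-3,-3,-3,-3,-3
r3: 2,2,2,2,2,2,2,2,2,2,2,2,2,2,2,2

steps = 16; useful = 256; efficiency = 256/256 = 1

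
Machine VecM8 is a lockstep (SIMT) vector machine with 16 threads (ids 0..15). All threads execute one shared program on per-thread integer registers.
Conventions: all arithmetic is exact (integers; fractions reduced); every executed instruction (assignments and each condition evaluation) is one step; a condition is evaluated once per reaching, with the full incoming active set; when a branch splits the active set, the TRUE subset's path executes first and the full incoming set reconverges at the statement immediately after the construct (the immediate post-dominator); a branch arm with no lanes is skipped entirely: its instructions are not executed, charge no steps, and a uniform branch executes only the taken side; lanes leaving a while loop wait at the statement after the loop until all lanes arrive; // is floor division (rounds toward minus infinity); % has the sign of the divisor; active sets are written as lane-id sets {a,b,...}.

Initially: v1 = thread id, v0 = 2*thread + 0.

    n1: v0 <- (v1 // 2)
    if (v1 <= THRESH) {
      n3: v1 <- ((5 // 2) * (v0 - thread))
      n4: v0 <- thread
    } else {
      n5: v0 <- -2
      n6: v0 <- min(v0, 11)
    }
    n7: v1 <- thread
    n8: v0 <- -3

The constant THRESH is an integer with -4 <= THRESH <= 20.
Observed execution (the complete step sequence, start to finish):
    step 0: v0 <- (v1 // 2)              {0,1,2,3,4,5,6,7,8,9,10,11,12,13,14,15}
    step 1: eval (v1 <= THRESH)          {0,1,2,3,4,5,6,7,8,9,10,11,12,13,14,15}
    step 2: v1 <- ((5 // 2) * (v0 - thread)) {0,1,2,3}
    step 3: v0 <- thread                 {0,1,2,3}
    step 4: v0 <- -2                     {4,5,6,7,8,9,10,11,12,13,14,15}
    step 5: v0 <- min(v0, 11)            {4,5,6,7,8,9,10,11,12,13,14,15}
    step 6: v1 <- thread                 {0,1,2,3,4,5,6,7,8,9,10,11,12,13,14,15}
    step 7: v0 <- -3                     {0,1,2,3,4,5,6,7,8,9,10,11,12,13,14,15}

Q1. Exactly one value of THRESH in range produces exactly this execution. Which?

Answer: THRESH = 3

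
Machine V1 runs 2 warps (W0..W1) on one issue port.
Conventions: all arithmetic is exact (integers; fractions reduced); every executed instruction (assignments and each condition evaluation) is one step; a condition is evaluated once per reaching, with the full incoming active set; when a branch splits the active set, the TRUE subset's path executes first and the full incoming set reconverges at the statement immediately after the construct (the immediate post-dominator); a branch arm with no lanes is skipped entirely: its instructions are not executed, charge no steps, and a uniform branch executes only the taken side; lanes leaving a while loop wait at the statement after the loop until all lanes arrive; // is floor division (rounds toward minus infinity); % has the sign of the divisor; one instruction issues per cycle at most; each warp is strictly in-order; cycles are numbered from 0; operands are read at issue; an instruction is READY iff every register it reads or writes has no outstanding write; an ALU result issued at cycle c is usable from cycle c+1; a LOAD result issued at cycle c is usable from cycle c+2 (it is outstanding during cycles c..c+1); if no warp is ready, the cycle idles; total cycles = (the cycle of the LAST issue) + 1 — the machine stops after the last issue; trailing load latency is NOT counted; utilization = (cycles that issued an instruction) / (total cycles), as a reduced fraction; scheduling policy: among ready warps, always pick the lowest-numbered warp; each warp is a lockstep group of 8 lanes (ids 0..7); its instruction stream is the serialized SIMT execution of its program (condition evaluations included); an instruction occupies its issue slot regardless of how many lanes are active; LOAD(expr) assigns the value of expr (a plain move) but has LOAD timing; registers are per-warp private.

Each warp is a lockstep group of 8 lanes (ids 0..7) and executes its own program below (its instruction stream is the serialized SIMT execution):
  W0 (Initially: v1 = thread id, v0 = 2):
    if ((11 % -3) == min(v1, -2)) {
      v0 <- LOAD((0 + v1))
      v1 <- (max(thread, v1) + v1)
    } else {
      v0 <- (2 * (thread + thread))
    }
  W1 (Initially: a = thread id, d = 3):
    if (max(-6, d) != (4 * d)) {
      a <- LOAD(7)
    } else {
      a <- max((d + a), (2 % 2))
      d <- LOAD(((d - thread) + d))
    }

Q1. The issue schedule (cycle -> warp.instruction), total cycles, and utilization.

cycle 0: W0.I0
cycle 1: W0.I1
cycle 2: W1.I0
cycle 3: W1.I1

Answer: 4 cycles, utilization 1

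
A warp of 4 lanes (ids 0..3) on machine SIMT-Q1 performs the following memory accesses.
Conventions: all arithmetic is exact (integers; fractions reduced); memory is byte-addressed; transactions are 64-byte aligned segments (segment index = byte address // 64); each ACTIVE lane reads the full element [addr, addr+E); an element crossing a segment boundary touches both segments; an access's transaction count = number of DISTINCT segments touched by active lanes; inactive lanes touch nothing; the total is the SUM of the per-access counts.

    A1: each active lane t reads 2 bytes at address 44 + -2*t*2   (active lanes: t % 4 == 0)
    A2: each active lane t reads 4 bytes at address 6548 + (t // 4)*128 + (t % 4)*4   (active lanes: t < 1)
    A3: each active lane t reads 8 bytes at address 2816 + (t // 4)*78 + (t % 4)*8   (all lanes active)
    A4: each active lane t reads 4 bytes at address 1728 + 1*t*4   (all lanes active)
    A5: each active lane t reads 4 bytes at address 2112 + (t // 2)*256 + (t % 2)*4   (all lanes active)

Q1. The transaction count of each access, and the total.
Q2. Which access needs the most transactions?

A1: 1 transaction
A2: 1 transaction
A3: 1 transaction
A4: 1 transaction
A5: 2 transactions

Answer: 1,1,1,1,2; total 6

Answer: A5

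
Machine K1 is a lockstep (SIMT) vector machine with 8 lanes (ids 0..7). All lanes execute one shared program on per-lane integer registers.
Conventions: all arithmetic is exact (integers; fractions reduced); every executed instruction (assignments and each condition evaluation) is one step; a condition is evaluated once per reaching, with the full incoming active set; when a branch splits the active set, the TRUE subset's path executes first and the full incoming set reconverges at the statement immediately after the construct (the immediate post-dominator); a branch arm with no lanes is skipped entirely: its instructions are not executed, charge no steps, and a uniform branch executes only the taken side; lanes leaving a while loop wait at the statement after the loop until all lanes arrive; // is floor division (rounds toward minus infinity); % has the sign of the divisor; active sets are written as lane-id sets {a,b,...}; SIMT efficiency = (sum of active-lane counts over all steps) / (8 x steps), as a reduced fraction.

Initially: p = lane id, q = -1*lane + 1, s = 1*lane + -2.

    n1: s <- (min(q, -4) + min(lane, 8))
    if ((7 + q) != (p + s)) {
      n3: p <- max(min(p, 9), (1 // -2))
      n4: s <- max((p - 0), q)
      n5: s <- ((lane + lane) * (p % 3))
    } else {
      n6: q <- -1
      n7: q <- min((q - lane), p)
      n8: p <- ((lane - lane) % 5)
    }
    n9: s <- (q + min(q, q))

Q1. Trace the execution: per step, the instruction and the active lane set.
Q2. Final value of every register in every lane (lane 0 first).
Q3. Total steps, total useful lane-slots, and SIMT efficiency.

step 0: s <- (min(q, -4) + min(lane, 8)) {0,1,2,3,4,5,6,7}
step 1: eval ((7 + q) != (p + s))    {0,1,2,3,4,5,6,7}
step 2: p <- max(min(p, 9), (1 // -2)) {0,1,2,3,5,6,7}
step 3: s <- max((p - 0), q)         {0,1,2,3,5,6,7}
step 4: s <- ((lane + lane) * (p % 3)) {0,1,2,3,5,6,7}
step 5: q <- -1                      {4}
step 6: q <- min((q - lane), p)      {4}
step 7: p <- ((lane - lane) % 5)     {4}
step 8: s <- (q + min(q, q))         {0,1,2,3,4,5,6,7}

Answer: 9 steps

p: 0,1,2,3,0,5,6,7
q: 1,0,-1,-2,-5,-4,-5,-6
s: 2,0,-2,-4,-10,-8,-10,-12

steps = 9; useful = 48; efficiency = 48/72 = 2/3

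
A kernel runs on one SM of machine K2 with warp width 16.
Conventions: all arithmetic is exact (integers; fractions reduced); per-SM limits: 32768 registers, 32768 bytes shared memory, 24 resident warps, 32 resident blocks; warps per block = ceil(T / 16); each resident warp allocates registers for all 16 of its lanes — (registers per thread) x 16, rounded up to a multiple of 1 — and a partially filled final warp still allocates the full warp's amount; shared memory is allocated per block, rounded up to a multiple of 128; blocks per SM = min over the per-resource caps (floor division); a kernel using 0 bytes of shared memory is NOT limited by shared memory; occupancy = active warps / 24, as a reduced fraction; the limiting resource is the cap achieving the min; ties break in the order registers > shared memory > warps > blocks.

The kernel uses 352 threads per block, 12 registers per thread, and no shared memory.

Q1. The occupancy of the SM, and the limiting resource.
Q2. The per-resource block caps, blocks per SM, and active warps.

Answer: occupancy 11/12, limited by warps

registers: 7 blocks
shared memory: no limit (kernel uses none)
warps: 1 block
blocks: 32 blocks

Answer: 1 block, 22 active warps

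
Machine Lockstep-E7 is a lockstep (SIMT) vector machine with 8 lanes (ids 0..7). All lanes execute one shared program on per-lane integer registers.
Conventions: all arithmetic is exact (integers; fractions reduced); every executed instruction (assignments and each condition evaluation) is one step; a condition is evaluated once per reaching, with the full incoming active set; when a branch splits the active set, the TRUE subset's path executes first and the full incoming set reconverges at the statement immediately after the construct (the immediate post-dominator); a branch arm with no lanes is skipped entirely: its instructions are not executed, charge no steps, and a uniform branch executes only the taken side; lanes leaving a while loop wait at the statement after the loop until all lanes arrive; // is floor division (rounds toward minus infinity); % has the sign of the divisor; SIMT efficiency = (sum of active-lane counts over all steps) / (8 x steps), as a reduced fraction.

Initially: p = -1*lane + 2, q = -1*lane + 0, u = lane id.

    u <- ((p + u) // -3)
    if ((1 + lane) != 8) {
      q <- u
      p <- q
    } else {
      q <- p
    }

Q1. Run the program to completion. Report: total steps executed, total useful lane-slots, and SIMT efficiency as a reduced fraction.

Answer: 5 steps, 31 useful, 31/40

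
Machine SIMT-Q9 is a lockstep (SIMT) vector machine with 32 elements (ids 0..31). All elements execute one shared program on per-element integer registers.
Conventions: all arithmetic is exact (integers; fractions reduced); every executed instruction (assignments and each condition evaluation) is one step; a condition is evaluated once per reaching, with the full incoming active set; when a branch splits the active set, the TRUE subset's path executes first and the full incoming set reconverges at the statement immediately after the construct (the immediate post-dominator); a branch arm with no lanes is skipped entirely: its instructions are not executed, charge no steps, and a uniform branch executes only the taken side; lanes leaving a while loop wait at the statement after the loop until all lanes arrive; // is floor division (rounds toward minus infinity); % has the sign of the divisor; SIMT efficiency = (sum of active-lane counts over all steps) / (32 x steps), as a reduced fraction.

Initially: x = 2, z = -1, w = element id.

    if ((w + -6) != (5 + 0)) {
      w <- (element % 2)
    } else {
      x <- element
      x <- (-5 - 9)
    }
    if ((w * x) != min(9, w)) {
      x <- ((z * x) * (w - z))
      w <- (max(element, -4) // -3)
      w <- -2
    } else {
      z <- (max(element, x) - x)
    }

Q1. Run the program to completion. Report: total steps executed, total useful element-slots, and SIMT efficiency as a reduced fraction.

Answer: 9 steps, 161 useful, 161/288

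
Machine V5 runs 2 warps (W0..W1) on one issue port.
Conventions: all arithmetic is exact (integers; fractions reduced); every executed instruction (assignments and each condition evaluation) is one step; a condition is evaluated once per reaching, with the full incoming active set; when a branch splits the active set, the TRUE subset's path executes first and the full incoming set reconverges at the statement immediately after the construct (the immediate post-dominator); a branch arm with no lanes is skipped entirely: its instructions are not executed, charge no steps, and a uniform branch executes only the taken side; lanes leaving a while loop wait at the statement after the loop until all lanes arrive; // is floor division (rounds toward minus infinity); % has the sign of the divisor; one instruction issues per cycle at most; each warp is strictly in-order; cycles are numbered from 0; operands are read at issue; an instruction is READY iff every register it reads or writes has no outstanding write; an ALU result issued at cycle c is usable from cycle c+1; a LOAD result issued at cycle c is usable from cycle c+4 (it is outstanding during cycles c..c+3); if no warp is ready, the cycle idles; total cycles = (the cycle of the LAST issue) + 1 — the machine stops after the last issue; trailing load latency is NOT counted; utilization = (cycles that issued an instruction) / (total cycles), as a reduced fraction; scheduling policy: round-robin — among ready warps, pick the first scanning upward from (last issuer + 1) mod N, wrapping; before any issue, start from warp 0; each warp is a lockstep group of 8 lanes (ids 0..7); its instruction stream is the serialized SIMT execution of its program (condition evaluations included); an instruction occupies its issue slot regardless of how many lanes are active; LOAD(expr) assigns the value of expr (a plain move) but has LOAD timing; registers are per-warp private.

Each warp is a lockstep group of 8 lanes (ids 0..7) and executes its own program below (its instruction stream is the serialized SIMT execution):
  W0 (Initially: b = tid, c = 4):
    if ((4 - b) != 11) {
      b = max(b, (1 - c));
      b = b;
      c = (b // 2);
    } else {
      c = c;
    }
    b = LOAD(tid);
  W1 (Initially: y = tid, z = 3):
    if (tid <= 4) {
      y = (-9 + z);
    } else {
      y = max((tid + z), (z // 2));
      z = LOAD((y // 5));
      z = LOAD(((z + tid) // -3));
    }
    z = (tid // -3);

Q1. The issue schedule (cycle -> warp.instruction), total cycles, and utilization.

cycle 0: W0.I0
cycle 1: W1.I0
cycle 2: W0.I1
cycle 3: W1.I1
cycle 4: W0.I2
cycle 5: W1.I2
cycle 6: W0.I3
cycle 7: W1.I3
cycle 8: W0.I4
cycle 9: idle
cycle 10: idle
cycle 11: W1.I4
cycle 12: idle
cycle 13: idle
cycle 14: idle
cycle 15: W1.I5

Answer: 16 cycles, utilization 11/16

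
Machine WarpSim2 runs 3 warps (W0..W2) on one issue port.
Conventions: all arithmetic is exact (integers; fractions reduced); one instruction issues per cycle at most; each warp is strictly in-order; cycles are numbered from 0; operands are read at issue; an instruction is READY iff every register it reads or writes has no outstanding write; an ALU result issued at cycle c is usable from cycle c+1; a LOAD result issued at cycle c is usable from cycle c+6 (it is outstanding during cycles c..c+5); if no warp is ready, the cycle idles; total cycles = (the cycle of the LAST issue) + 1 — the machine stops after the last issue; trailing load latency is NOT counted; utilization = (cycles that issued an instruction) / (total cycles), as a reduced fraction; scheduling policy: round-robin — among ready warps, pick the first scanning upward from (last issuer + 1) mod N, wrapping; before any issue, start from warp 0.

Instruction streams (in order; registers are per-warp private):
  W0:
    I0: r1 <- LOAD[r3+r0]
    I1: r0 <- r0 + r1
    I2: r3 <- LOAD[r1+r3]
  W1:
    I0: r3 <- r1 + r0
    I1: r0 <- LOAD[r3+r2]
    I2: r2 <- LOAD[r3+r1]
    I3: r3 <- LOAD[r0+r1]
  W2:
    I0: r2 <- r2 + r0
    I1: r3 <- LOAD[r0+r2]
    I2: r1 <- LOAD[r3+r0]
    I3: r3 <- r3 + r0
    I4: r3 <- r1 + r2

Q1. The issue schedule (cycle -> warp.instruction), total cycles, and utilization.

cycle 0: W0.I0
cycle 1: W1.I0
cycle 2: W2.I0
cycle 3: W1.I1
cycle 4: W2.I1
cycle 5: W1.I2
cycle 6: W0.I1
cycle 7: W0.I2
cycle 8: idle
cycle 9: W1.I3
cycle 10: W2.I2
cycle 11: W2.I3
cycle 12: idle
cycle 13: idle
cycle 14: idle
cycle 15: idle
cycle 16: W2.I4

Answer: 17 cycles, utilization 12/17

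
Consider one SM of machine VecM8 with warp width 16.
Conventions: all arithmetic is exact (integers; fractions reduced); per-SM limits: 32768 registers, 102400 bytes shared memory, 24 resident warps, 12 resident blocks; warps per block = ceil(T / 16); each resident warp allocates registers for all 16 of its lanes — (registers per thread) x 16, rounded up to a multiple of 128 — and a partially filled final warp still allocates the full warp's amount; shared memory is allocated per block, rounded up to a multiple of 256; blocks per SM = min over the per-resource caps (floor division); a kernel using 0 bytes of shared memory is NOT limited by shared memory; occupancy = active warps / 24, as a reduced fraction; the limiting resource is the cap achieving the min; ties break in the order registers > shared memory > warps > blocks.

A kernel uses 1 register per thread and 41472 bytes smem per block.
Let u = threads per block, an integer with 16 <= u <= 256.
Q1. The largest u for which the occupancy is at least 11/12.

Answer: u = 192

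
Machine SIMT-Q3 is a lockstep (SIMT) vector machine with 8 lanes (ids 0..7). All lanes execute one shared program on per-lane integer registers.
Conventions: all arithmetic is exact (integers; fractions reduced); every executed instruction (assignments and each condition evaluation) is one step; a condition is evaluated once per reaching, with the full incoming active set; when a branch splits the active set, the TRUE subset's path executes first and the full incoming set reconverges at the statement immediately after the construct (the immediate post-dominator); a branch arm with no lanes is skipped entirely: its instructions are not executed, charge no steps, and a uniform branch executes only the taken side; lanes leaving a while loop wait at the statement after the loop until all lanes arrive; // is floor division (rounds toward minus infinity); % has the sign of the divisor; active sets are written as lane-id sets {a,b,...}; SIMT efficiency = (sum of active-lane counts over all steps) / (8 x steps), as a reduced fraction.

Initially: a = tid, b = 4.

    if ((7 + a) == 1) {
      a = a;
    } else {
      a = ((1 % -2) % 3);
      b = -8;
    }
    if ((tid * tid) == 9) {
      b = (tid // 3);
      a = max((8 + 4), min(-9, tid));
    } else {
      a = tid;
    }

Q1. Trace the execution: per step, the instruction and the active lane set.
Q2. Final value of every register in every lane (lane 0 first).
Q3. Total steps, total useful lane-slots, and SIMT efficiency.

step 0: eval ((7 + a) == 1)          {0,1,2,3,4,5,6,7}
step 1: a <- ((1 % -2) % 3)          {0,1,2,3,4,5,6,7}
step 2: b <- -8                      {0,1,2,3,4,5,6,7}
step 3: eval ((tid * tid) == 9)      {0,1,2,3,4,5,6,7}
step 4: b <- (tid // 3)              {3}
step 5: a <- max((8 + 4), min(-9, tid)) {3}
step 6: a <- tid                     {0,1,2,4,5,6,7}

Answer: 7 steps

a: 0,1,2,12,4,5,6,7
b: -8,-8,-8,1,-8,-8,-8,-8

steps = 7; useful = 41; efficiency = 41/56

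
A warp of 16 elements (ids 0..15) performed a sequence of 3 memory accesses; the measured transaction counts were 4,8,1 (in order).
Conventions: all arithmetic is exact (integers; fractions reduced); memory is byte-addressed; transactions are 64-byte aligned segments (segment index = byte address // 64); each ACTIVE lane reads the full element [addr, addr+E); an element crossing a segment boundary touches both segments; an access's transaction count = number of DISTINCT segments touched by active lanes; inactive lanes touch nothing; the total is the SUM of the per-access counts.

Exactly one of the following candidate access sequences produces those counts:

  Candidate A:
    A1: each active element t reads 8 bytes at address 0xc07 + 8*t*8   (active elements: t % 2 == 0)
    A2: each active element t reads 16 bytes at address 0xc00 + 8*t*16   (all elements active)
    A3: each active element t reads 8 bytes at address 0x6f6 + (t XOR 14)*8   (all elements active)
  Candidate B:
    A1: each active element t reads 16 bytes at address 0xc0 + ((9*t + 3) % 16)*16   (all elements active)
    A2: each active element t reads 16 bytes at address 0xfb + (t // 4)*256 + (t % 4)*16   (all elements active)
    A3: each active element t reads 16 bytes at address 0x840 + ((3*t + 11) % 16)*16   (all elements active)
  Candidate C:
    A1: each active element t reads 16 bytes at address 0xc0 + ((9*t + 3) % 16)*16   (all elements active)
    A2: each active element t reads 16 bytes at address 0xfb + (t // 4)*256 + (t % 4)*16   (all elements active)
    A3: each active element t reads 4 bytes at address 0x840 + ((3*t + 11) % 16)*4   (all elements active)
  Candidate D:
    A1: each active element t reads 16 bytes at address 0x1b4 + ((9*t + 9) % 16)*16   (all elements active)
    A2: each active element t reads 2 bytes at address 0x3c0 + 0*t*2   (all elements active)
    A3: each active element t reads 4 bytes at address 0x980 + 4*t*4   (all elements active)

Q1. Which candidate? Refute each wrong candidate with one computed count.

A: A1 gives 8 transactions, not 4
B: A3 gives 4 transactions, not 1
D: A1 gives 5 transactions, not 4
C: all counts match (4,8,1)

Answer: C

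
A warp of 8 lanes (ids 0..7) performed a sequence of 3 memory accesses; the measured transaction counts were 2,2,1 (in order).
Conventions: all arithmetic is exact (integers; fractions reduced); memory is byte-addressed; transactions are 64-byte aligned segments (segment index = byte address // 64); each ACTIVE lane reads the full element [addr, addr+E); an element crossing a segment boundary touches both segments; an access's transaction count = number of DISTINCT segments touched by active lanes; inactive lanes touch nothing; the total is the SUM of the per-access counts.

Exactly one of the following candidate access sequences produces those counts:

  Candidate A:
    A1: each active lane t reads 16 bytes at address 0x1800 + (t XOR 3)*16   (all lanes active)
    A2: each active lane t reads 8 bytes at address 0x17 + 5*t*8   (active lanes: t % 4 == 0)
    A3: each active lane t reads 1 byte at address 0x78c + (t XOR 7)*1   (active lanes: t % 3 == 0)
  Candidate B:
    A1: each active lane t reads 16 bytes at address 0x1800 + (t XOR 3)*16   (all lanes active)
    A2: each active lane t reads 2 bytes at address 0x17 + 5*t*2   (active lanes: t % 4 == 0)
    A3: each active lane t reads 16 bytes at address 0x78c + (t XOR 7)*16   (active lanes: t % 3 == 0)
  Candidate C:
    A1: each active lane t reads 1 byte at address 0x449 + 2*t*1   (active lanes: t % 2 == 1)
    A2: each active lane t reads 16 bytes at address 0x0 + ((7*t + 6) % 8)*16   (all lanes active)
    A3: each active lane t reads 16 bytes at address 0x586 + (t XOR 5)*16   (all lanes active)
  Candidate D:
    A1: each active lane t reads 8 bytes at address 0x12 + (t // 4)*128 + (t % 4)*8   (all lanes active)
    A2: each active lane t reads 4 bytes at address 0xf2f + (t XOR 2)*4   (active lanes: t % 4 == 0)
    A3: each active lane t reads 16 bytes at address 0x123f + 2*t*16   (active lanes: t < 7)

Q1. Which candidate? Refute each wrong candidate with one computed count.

B: A3 gives 3 transactions, not 1
C: A1 gives 1 transaction, not 2
D: A3 gives 5 transactions, not 1
A: all counts match (2,2,1)

Answer: A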